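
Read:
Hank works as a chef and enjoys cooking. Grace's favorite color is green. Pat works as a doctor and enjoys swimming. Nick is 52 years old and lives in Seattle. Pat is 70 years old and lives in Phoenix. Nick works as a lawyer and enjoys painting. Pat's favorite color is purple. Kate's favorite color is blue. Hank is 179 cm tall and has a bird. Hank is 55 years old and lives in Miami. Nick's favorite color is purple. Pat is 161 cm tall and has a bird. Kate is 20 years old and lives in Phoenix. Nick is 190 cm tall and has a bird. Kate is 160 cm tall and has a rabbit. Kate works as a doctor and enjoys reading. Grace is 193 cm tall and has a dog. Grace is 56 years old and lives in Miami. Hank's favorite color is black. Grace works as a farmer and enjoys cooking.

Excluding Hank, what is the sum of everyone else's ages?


Sum (excluding Hank): 198

198


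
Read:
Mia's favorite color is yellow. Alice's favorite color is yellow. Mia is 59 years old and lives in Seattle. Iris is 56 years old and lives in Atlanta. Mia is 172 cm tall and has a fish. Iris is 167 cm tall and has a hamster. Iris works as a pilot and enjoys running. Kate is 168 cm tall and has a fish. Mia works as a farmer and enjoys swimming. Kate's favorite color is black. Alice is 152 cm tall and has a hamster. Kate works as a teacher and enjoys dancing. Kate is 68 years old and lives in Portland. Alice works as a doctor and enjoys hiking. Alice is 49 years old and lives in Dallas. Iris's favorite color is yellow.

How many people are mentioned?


People: Kate, Mia, Iris, Alice. Count = 4

4


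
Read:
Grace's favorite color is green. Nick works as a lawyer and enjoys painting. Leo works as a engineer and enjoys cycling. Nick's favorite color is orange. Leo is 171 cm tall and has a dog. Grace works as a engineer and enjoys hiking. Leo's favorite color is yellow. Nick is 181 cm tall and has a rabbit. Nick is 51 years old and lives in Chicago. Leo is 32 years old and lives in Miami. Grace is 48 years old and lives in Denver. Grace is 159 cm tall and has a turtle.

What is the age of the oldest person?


Oldest: Nick at 51

51


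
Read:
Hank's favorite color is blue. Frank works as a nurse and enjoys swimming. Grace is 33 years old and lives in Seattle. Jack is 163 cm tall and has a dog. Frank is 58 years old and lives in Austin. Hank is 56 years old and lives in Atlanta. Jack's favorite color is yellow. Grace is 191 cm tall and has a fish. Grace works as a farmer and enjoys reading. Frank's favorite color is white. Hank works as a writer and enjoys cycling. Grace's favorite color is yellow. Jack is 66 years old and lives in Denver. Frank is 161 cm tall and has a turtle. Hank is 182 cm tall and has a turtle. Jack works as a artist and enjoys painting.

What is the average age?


Sum=213, n=4, avg=53.25

53.25


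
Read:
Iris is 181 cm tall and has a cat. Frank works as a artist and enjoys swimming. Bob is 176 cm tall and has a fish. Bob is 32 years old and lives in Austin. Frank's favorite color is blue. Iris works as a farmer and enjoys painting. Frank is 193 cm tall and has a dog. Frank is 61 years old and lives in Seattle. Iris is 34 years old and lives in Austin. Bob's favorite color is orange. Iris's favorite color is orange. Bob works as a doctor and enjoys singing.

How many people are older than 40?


Filter: 1

1


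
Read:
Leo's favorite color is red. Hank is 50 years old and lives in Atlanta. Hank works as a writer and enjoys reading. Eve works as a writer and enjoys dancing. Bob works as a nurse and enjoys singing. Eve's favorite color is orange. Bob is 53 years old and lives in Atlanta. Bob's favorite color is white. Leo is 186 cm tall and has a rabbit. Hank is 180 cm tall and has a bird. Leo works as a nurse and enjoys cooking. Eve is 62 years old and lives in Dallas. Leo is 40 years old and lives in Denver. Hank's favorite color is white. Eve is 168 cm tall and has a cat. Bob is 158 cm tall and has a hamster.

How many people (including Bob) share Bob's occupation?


Bob is a nurse. Count = 2

2


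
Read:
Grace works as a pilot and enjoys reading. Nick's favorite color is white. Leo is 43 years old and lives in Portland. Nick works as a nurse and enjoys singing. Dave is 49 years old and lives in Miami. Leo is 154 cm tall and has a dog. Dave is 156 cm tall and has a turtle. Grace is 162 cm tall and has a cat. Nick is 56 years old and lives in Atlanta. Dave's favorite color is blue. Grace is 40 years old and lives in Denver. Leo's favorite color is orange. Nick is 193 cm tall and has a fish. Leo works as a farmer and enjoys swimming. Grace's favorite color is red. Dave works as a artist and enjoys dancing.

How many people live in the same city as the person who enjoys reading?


Person with hobby reading is Grace, city Denver. Count = 1

1


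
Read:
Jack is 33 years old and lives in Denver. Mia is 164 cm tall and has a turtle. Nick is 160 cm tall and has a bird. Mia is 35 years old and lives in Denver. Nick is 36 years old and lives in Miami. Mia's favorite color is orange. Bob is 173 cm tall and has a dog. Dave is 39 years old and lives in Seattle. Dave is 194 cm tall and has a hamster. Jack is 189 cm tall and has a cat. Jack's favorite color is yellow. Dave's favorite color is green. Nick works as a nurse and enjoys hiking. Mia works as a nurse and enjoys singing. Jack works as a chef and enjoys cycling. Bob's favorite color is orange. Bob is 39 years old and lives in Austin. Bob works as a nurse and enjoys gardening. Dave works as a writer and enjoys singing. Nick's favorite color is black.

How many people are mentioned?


People: Mia, Jack, Dave, Bob, Nick. Count = 5

5


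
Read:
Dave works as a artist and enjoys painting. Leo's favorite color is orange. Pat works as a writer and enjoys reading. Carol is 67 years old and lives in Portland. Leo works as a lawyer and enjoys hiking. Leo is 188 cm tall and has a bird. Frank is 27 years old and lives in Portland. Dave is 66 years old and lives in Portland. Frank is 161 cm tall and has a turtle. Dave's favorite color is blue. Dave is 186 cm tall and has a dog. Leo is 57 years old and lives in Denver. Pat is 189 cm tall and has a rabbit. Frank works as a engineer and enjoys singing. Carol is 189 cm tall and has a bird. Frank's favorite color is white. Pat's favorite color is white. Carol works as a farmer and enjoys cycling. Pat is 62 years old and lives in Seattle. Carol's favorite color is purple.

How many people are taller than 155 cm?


Taller than 155: 5

5


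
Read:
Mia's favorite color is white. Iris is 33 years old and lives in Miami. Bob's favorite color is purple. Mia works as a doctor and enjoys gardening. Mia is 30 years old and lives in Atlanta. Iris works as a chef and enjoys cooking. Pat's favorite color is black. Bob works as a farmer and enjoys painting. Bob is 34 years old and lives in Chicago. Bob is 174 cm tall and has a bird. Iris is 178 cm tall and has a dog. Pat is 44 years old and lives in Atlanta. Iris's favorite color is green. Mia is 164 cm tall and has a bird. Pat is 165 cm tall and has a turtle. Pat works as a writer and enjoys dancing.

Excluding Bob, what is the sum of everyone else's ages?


Sum (excluding Bob): 107

107


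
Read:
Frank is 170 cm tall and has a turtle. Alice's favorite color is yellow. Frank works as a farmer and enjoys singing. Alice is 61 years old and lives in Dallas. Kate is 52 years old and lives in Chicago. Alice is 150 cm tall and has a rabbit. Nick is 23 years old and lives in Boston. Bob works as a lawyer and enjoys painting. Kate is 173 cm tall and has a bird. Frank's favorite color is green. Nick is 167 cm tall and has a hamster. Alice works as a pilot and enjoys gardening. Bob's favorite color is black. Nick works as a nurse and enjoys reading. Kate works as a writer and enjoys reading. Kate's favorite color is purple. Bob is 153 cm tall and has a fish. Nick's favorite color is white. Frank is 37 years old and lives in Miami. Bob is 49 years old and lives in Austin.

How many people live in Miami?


Count in Miami: 1

1


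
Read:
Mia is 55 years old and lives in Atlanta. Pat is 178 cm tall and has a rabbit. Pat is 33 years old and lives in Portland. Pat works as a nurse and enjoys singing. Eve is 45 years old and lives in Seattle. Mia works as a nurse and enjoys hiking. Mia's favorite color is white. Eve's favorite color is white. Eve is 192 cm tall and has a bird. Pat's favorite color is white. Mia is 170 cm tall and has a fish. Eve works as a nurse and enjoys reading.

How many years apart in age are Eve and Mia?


45 vs 55, diff = 10

10


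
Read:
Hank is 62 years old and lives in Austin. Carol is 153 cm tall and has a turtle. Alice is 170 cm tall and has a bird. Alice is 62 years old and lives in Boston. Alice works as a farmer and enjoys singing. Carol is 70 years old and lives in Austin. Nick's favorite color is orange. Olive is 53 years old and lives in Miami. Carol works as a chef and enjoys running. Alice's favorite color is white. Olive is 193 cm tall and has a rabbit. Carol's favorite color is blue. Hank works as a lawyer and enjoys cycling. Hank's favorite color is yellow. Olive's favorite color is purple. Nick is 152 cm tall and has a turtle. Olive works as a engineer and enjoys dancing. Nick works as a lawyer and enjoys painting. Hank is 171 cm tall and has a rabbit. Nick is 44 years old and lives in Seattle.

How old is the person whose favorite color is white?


Person with favorite color=white is Alice, age 62

62


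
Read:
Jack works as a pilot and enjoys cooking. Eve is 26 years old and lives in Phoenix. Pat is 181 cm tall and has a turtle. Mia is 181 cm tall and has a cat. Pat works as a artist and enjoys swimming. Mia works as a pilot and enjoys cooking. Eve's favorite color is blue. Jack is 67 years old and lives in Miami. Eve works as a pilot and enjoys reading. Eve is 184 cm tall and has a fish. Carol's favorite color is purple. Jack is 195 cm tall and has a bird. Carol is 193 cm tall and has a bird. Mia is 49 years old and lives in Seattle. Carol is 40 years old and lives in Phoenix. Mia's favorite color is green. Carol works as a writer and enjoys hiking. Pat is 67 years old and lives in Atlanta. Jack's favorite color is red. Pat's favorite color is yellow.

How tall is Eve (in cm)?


Eve is 184 cm tall

184


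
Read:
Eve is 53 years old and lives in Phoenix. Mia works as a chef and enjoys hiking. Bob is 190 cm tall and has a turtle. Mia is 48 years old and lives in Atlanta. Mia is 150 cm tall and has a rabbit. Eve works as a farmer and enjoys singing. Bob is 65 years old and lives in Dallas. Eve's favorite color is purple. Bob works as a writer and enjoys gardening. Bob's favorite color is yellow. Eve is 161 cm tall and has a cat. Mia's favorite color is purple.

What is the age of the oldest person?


Oldest: Bob at 65

65


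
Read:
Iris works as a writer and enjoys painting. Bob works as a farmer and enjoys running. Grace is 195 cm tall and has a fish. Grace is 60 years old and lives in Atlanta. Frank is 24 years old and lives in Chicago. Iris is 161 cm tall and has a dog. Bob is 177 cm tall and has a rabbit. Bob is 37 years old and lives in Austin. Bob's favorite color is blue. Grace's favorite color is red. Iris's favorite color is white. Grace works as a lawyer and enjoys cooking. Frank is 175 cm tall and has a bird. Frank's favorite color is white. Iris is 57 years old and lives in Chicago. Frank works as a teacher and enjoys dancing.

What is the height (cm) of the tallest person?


Tallest: Grace at 195 cm

195


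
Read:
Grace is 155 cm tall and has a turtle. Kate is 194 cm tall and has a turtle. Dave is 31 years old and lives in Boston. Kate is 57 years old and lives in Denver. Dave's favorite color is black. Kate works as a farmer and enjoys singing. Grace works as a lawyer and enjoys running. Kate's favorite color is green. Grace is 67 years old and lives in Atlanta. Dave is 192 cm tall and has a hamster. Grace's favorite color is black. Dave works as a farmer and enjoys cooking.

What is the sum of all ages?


57+67+31 = 155

155


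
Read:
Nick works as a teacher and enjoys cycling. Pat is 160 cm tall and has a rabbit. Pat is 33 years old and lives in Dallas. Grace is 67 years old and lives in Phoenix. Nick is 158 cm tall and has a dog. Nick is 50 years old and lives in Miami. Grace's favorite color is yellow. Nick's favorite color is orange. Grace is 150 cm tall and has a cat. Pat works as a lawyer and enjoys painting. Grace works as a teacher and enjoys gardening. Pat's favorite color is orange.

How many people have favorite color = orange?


Count: 2

2


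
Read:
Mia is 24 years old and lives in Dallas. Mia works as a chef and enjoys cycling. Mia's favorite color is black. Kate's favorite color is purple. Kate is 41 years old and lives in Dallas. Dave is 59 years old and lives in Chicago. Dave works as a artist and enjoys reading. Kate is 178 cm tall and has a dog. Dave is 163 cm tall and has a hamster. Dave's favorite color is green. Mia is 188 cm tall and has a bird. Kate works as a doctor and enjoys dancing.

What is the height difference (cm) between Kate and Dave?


|178 - 163| = 15

15


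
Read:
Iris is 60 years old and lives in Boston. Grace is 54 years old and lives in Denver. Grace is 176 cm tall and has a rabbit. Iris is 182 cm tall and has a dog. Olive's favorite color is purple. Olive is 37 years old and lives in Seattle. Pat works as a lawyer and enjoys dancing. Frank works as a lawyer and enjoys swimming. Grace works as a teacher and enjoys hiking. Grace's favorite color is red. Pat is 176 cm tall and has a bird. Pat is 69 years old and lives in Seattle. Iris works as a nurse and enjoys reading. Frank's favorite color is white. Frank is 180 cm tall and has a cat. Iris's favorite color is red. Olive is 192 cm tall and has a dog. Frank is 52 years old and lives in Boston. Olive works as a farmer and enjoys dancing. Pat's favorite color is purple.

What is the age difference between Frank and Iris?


|52 - 60| = 8

8


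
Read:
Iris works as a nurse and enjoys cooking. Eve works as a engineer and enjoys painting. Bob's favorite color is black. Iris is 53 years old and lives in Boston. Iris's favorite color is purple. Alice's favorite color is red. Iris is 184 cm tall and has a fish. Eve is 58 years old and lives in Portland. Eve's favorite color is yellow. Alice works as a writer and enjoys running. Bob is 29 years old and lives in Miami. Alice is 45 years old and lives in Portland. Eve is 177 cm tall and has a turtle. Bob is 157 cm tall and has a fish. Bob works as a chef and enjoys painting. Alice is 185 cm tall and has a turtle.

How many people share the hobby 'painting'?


Count: 2

2


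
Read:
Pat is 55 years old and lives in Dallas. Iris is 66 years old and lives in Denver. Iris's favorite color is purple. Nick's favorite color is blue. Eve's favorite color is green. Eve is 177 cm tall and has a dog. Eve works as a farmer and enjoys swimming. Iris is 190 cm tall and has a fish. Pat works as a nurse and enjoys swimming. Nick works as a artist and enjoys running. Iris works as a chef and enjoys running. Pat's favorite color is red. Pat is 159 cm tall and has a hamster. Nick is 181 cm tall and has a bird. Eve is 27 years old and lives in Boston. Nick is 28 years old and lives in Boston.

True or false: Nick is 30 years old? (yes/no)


Nick is actually 28. no

no


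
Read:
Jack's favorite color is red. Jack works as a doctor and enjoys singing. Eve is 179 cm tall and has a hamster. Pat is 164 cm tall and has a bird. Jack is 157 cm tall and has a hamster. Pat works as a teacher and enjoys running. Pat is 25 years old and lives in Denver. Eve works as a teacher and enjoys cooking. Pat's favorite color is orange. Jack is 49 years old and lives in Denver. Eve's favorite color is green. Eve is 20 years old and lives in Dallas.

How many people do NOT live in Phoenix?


Not in Phoenix: 3

3


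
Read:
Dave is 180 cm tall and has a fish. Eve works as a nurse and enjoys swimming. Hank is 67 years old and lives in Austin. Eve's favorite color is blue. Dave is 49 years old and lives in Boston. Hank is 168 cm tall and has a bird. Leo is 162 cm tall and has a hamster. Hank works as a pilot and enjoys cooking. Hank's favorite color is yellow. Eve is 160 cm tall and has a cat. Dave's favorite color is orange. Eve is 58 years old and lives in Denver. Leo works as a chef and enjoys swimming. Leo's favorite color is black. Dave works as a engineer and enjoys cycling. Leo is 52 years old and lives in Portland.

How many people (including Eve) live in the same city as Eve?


Eve lives in Denver. Count = 1

1


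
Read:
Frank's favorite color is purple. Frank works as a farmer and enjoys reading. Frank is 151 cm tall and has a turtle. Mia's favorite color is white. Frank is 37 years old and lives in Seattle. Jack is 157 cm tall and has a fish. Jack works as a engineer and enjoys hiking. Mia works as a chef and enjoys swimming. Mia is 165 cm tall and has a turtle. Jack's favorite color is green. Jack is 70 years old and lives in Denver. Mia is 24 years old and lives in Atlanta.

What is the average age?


Sum=131, n=3, avg=43.67

43.67


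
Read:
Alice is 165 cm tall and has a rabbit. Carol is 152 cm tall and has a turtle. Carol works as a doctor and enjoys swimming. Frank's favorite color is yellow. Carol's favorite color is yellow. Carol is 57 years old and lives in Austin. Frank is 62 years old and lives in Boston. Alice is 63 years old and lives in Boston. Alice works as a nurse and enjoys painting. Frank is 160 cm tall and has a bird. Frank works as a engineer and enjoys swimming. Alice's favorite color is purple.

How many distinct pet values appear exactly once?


Unique pet values: 3

3


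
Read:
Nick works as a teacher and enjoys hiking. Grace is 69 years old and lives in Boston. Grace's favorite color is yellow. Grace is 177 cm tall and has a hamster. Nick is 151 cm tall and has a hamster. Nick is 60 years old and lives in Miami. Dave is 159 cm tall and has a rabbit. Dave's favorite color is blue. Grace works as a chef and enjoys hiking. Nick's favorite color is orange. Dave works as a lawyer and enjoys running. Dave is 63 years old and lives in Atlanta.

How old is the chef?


The chef is Grace, age 69

69


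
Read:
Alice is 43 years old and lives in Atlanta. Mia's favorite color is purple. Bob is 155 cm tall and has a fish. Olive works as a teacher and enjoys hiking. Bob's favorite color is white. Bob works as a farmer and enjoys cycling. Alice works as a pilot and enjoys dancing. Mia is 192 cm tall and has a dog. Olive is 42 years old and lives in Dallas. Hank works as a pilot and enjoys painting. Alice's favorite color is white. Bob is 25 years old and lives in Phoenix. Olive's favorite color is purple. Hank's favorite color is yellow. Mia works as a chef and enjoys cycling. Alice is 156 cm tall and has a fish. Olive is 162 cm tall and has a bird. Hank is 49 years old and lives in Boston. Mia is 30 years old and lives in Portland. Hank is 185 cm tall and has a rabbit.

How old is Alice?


Alice is 43 years old

43


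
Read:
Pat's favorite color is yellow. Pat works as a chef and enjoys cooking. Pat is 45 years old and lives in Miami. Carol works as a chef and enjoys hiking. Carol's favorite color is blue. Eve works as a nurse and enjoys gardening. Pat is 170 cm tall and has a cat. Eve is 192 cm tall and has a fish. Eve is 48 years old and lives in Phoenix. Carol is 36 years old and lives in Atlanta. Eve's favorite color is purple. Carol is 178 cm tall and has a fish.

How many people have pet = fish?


Count: 2

2


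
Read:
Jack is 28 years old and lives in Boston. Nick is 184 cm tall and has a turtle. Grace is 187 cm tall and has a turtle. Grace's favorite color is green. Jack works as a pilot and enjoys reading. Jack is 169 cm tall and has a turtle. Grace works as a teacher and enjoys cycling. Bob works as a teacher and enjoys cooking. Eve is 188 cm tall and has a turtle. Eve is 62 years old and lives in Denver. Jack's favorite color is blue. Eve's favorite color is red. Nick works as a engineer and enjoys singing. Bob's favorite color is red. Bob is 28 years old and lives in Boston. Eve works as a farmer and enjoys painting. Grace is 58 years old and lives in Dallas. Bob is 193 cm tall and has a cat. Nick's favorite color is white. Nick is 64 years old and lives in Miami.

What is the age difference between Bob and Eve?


|28 - 62| = 34

34


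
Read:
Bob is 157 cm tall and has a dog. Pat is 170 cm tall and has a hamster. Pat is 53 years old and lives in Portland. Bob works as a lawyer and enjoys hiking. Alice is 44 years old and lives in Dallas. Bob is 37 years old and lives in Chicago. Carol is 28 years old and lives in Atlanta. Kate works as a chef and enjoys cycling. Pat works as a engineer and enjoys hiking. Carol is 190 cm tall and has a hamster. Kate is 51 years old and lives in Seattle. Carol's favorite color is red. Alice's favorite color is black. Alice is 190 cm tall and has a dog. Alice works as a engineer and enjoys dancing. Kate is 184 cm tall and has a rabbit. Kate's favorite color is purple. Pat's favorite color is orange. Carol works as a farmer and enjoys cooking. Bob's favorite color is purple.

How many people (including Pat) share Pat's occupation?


Pat is a engineer. Count = 2

2


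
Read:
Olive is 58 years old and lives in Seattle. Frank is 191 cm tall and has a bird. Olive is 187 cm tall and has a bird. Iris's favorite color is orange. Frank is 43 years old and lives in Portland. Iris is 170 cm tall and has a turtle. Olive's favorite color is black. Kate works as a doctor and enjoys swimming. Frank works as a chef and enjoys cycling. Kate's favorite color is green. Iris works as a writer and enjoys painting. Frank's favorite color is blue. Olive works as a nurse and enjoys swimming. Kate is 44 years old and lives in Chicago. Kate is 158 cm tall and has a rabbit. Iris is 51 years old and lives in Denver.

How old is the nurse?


The nurse is Olive, age 58

58


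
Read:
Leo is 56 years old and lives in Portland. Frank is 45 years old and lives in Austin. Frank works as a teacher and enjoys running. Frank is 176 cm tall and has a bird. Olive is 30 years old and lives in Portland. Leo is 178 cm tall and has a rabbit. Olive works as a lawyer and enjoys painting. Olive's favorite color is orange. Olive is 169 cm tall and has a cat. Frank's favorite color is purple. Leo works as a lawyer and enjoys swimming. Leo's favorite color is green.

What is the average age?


Sum=131, n=3, avg=43.67

43.67


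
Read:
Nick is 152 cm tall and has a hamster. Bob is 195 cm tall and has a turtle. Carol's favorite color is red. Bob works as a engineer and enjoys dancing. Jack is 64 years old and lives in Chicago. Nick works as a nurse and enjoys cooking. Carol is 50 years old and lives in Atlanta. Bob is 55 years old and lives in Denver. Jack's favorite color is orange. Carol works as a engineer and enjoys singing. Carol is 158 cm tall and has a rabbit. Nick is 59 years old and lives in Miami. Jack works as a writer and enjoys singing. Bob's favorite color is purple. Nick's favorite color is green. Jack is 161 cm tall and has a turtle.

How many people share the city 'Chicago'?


Count: 1

1


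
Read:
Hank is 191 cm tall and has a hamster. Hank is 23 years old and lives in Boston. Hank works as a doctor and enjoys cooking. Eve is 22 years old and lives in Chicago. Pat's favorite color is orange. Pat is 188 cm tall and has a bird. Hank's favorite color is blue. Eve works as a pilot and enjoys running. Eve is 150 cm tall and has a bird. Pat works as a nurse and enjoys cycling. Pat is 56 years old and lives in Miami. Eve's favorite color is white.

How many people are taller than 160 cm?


Taller than 160: 2

2


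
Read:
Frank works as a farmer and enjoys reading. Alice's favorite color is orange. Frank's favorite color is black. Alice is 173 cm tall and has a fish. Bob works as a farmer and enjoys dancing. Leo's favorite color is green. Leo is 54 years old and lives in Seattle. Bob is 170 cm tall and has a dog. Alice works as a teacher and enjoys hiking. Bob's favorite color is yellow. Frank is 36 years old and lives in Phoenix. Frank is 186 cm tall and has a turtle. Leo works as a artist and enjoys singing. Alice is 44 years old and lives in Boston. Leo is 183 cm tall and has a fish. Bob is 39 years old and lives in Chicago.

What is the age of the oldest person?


Oldest: Leo at 54

54


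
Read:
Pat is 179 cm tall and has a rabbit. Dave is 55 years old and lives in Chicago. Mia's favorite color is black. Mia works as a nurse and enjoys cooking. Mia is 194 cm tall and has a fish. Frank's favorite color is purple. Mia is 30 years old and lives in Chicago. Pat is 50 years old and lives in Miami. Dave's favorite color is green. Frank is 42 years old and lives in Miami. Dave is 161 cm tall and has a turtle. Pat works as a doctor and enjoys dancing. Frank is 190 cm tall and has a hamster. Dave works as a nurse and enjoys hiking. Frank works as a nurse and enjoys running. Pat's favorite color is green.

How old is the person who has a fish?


Person with fish is Mia, age 30

30


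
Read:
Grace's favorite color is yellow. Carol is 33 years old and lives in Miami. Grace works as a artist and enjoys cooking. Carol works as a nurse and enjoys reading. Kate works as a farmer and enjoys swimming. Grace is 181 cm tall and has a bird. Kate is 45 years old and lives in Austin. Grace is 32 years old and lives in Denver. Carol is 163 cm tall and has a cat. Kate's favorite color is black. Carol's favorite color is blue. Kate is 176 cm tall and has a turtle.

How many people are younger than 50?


Filter: 3

3


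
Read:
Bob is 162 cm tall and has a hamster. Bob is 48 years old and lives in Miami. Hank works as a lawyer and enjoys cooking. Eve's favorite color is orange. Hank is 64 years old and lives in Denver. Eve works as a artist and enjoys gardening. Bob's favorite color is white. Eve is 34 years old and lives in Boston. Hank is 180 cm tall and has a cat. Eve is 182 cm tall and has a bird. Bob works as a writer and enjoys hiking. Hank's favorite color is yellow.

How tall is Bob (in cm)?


Bob is 162 cm tall

162


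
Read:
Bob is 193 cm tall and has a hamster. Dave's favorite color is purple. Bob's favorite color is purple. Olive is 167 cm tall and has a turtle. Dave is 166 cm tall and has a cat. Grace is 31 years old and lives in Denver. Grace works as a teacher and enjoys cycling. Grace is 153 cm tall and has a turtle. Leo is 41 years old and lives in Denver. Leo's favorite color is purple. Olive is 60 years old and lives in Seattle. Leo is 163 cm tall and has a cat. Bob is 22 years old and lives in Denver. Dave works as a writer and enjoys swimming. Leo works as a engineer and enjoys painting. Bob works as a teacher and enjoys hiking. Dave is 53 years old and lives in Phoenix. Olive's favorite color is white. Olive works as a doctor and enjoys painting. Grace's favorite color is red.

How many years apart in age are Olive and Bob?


60 vs 22, diff = 38

38


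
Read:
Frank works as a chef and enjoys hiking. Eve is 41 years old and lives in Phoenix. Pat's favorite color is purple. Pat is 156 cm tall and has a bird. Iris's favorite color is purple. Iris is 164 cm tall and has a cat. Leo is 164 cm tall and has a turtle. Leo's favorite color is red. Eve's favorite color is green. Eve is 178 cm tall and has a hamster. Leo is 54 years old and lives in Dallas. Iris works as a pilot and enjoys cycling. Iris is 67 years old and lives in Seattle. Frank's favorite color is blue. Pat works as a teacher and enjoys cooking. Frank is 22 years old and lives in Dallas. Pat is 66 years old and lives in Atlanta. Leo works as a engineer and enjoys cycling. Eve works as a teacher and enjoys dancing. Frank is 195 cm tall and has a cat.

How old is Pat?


Pat is 66 years old

66


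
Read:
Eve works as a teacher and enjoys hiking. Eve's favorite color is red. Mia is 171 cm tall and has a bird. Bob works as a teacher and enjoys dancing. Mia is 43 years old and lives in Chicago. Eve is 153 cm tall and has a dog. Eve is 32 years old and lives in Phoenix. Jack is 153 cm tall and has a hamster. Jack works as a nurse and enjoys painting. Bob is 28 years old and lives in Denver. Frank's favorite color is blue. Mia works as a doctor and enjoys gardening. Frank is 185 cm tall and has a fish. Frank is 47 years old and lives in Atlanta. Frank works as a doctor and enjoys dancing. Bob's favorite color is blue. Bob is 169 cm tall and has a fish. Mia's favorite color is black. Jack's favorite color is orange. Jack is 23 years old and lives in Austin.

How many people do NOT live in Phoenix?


Not in Phoenix: 4

4


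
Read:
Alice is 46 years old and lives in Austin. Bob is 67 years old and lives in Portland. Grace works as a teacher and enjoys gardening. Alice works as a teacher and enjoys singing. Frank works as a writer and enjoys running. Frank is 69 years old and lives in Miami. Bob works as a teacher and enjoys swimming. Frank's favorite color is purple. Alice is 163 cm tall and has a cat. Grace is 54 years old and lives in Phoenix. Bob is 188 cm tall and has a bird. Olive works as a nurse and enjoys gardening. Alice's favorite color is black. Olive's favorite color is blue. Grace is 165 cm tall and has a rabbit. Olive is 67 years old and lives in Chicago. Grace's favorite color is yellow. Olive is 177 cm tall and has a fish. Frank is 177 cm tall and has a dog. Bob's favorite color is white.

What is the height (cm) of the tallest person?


Tallest: Bob at 188 cm

188


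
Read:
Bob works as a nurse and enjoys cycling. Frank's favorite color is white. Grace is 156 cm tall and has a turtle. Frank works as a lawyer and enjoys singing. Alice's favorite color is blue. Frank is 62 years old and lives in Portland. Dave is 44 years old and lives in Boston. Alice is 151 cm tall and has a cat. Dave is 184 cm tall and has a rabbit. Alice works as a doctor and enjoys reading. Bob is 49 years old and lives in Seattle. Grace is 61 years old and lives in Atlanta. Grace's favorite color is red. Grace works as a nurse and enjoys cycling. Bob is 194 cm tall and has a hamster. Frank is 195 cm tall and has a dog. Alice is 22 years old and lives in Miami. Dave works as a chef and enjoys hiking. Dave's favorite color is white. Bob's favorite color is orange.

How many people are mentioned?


People: Dave, Bob, Alice, Grace, Frank. Count = 5

5


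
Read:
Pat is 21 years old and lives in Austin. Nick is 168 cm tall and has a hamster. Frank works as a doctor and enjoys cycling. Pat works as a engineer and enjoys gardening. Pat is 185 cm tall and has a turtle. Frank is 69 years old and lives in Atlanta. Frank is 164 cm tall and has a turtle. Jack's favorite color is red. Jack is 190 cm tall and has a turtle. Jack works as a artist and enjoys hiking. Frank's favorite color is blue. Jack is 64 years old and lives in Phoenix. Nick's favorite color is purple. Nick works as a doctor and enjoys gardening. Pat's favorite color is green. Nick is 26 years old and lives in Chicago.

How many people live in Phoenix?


Count in Phoenix: 1

1


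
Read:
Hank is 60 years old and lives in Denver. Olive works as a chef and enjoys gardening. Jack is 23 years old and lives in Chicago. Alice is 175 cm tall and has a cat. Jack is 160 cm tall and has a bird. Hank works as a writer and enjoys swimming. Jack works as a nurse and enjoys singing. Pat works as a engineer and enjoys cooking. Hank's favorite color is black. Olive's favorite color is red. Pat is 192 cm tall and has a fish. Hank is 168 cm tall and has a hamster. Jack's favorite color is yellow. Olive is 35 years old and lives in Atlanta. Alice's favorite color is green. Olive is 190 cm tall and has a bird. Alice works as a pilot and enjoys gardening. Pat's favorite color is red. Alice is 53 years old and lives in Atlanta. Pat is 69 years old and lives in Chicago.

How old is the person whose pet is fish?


Person with pet=fish is Pat, age 69

69


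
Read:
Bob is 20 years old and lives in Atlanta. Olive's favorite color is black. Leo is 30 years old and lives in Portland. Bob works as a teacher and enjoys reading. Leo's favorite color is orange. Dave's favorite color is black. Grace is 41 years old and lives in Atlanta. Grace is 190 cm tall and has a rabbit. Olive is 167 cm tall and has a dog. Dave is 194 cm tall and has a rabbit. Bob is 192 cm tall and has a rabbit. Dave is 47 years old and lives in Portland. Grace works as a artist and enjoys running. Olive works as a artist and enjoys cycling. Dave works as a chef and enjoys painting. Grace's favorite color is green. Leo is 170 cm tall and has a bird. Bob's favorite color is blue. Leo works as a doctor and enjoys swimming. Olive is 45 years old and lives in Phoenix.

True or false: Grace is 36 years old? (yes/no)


Grace is actually 41. no

no


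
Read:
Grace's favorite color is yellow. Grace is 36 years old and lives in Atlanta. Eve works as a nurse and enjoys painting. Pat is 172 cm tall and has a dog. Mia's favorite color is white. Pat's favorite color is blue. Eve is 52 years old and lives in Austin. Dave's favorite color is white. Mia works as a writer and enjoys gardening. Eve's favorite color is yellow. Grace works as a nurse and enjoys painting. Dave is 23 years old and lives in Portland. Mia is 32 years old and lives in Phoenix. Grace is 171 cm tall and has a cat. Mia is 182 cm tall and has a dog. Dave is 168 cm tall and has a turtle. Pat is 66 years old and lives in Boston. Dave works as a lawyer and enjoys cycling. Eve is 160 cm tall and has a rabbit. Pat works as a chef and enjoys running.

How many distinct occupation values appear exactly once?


Unique occupation values: 3

3


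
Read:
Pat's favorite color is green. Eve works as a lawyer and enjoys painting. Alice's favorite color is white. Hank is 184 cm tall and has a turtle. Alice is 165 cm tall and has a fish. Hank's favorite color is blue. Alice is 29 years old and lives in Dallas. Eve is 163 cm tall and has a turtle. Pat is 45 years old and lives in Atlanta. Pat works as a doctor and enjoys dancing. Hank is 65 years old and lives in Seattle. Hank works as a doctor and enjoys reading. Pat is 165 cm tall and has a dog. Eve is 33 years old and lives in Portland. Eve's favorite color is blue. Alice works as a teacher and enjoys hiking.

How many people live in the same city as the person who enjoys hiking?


Person with hobby hiking is Alice, city Dallas. Count = 1

1


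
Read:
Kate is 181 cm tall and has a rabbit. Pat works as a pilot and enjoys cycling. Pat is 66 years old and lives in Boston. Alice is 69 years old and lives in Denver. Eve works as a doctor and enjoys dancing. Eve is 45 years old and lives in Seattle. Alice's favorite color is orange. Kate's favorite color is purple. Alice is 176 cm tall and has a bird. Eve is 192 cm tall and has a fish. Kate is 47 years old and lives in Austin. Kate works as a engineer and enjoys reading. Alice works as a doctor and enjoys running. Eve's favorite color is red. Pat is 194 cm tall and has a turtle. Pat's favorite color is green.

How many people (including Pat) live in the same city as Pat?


Pat lives in Boston. Count = 1

1


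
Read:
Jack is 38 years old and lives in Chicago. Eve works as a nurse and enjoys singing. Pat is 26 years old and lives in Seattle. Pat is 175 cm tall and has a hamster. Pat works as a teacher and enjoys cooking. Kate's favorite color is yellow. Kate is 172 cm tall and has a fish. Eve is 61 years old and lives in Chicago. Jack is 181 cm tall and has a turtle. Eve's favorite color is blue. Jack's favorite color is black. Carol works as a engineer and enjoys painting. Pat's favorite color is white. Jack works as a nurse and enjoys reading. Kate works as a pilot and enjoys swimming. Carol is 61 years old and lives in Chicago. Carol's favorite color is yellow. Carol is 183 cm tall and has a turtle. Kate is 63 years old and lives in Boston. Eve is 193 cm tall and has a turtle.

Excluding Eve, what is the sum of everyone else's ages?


Sum (excluding Eve): 188

188


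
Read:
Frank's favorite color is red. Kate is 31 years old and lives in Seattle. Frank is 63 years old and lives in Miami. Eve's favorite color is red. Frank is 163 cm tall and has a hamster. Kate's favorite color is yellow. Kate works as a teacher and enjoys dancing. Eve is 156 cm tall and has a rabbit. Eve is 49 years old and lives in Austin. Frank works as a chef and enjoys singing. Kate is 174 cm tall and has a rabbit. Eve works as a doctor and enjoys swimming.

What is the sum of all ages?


31+49+63 = 143

143


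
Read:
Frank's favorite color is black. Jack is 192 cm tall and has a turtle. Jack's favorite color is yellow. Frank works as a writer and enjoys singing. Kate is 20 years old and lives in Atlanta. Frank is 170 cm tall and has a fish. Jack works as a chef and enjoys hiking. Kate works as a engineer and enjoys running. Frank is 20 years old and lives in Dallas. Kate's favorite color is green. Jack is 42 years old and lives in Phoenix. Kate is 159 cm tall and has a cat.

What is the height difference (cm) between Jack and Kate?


|192 - 159| = 33

33


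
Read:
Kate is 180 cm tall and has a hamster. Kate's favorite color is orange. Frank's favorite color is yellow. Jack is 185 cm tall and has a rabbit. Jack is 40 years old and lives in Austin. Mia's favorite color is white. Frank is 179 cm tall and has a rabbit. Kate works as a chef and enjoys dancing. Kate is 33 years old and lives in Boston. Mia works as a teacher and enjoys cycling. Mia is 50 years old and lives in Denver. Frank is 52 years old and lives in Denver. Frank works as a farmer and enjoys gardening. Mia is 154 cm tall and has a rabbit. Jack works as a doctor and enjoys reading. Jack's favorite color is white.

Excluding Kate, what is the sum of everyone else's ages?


Sum (excluding Kate): 142

142


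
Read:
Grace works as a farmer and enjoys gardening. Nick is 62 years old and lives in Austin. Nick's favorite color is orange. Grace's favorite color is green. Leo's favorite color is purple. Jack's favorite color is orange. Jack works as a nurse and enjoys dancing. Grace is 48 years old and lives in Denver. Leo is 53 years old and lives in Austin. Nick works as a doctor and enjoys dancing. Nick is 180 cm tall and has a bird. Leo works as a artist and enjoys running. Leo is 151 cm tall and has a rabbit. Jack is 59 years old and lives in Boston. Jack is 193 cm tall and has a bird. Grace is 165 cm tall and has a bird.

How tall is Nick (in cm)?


Nick is 180 cm tall

180


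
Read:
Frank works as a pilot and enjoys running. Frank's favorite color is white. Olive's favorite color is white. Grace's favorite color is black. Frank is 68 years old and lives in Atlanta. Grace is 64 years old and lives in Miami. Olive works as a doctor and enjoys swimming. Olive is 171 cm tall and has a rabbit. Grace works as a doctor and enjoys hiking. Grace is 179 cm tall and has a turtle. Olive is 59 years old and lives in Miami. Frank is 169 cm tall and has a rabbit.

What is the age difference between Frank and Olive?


|68 - 59| = 9

9


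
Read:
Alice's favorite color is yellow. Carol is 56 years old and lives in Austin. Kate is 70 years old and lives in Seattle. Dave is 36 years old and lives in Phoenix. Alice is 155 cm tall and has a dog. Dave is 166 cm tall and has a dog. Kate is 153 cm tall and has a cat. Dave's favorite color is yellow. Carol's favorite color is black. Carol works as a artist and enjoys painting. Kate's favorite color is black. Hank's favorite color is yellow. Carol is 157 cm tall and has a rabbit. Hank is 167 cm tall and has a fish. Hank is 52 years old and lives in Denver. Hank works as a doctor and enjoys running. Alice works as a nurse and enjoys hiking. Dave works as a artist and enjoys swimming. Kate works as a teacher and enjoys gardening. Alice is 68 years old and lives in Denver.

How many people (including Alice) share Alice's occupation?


Alice is a nurse. Count = 1

1


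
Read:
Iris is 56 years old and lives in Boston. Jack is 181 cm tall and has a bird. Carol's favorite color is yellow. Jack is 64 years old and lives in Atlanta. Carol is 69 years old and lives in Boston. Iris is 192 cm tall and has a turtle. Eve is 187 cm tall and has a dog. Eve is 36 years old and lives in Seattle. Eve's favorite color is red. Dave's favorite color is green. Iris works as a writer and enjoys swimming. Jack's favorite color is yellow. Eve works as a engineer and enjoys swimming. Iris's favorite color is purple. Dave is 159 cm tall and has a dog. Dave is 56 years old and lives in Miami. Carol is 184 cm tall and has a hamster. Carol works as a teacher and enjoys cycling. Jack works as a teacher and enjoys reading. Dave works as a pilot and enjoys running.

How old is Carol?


Carol is 69 years old

69
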